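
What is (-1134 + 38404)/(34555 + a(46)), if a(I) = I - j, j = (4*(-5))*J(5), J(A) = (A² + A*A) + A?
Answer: 37270/35701 ≈ 1.0439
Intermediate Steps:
J(A) = A + 2*A² (J(A) = (A² + A²) + A = 2*A² + A = A + 2*A²)
j = -1100 (j = (4*(-5))*(5*(1 + 2*5)) = -100*(1 + 10) = -100*11 = -20*55 = -1100)
a(I) = 1100 + I (a(I) = I - 1*(-1100) = I + 1100 = 1100 + I)
(-1134 + 38404)/(34555 + a(46)) = (-1134 + 38404)/(34555 + (1100 + 46)) = 37270/(34555 + 1146) = 37270/35701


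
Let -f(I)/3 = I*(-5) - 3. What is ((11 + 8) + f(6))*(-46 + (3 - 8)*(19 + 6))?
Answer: -20178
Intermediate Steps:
f(I) = 9 + 15*I (f(I) = -3*(I*(-5) - 3) = -3*(-5*I - 3) = -3*(-3 - 5*I) = 9 + 15*I)
((11 + 8) + f(6))*(-46 + (3 - 8)*(19 + 6)) = ((11 + 8) + (9 + 15*6))*(-46 + (3 - 8)*(19 + 6)) = (19 + (9 + 90))*(-46 - 5*25) = (19 + 99)*(-46 - 125) = 118*(-171) = -20178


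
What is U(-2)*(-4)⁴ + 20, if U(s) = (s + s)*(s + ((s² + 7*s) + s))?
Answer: 14356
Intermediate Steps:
U(s) = 2*s*(s² + 9*s) (U(s) = (2*s)*(s + (s² + 8*s)) = (2*s)*(s² + 9*s) = 2*s*(s² + 9*s))
U(-2)*(-4)⁴ + 20 = (2*(-2)²*(9 - 2))*(-4)⁴ + 20 = (2*4*7)*256 + 20 = 56*256 + 20 = 14336 + 20 = 14356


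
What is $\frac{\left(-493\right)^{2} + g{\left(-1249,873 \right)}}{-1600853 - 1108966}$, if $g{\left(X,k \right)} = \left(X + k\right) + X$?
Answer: $- \frac{241424}{2709819} \approx -0.089092$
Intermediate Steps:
$g{\left(X,k \right)} = k + 2 X$
$\frac{\left(-493\right)^{2} + g{\left(-1249,873 \right)}}{-1600853 - 1108966} = \frac{\left(-493\right)^{2} + \left(873 + 2 \left(-1249\right)\right)}{-1600853 - 1108966} = \frac{243049 + \left(873 - 2498\right)}{-2709819} = \left(243049 - 1625\right) \left(- \frac{1}{2709819}\right) = 241424 \left(- \frac{1}{2709819}\right) = - \frac{241424}{2709819}$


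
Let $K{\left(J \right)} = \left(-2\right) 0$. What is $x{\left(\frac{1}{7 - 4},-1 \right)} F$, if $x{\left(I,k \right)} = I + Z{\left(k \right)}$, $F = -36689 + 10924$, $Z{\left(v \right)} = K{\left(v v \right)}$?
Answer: $- \frac{25765}{3} \approx -8588.3$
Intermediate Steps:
$K{\left(J \right)} = 0$
$Z{\left(v \right)} = 0$
$F = -25765$
$x{\left(I,k \right)} = I$ ($x{\left(I,k \right)} = I + 0 = I$)
$x{\left(\frac{1}{7 - 4},-1 \right)} F = \frac{1}{7 - 4} \left(-25765\right) = \frac{1}{3} \left(-25765\right) = - \frac{25765}{3}$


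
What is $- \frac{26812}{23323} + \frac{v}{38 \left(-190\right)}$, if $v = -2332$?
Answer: $- \frac{34798351}{42098015} \approx -0.8266$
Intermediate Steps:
$- \frac{26812}{23323} + \frac{v}{38 \left(-190\right)} = - \frac{26812}{23323} - \frac{2332}{38 \left(-190\right)} = \left(-26812\right) \frac{1}{23323} - \frac{2332}{-7220} = - \frac{26812}{23323} - - \frac{583}{1805} = - \frac{26812}{23323} + \frac{583}{1805} = - \frac{34798351}{42098015}$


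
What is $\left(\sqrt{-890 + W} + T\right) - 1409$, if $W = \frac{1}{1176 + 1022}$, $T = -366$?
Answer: $-1775 + \frac{i \sqrt{4299769362}}{2198} \approx -1775.0 + 29.833 i$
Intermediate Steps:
$W = \frac{1}{2198} \approx 0.00045496$
$\left(\sqrt{-890 + W} + T\right) - 1409 = \left(\sqrt{-890 + \frac{1}{2198}} - 366\right) - 1409 = \left(\sqrt{- \frac{1956219}{2198}} - 366\right) - 1409 = \left(\frac{i \sqrt{4299769362}}{2198} - 366\right) - 1409 = \left(-366 + \frac{i \sqrt{4299769362}}{2198}\right) - 1409 = -1775 + \frac{i \sqrt{4299769362}}{2198}$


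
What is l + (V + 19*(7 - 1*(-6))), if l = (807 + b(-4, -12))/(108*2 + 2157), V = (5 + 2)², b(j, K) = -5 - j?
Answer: 703214/2373 ≈ 296.34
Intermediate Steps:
V = 49 (V = 7² = 49)
l = 806/2373 (l = (807 + (-5 - 1*(-4)))/(108*2 + 2157) = (807 + (-5 + 4))/(216 + 2157) = (807 - 1)/2373 = 806*(1/2373) = 806/2373 ≈ 0.33965)
l + (V + 19*(7 - 1*(-6))) = 806/2373 + (49 + 19*(7 - 1*(-6))) = 806/2373 + (49 + 19*(7 + 6)) = 806/2373 + (49 + 19*13) = 806/2373 + (49 + 247) = 806/2373 + 296 = 703214/2373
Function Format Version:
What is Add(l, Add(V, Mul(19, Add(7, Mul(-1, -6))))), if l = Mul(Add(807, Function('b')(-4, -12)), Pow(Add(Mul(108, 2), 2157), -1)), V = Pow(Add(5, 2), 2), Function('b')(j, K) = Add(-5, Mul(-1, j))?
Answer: Rational(703214, 2373) ≈ 296.34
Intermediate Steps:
V = 49 (V = Pow(7, 2) = 49)
l = Rational(806, 2373) (l = Mul(Add(807, Add(-5, Mul(-1, -4))), Pow(Add(Mul(108, 2), 2157), -1)) = Mul(Add(807, Add(-5, 4)), Pow(Add(216, 2157), -1)) = Mul(Add(807, -1), Pow(2373, -1)) = Mul(806, Rational(1, 2373)) = Rational(806, 2373) ≈ 0.33965)
Add(l, Add(V, Mul(19, Add(7, Mul(-1, -6))))) = Add(Rational(806, 2373), Add(49, Mul(19, Add(7, Mul(-1, -6))))) = Add(Rational(806, 2373), Add(49, Mul(19, Add(7, 6)))) = Add(Rational(806, 2373), Add(49, Mul(19, 13))) = Add(Rational(806, 2373), Add(49, 247)) = Add(Rational(806, 2373), 296) = Rational(703214, 2373)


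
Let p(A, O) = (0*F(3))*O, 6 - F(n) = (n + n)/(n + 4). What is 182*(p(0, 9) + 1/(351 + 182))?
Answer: 14/41 ≈ 0.34146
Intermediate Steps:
F(n) = 6 - 2*n/(4 + n) (F(n) = 6 - (n + n)/(n + 4) = 6 - 2*n/(4 + n))
p(A, O) = 0 (p(A, O) = (0*(4*(6 + 3)/(4 + 3)))*O = (0*(4*9/7))*O = (0*(4*(⅐)*9))*O = (0*(36/7))*O = 0*O = 0)
182*(p(0, 9) + 1/(351 + 182)) = 182*(0 + 1/(351 + 182)) = 182*(0 + 1/533) = 182*(1/533) = 14/41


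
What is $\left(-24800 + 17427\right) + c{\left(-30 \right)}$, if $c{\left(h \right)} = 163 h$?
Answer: $-12263$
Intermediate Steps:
$\left(-24800 + 17427\right) + c{\left(-30 \right)} = \left(-24800 + 17427\right) + 163 \left(-30\right) = -7373 - 4890 = -12263$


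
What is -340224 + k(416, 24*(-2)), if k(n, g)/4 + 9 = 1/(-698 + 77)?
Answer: -211301464/621 ≈ -3.4026e+5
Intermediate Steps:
k(n, g) = -22360/621 (k(n, g) = -36 + 4/(-698 + 77) = -36 + 4/(-621) = -36 + 4*(-1/621) = -36 - 4/621 = -22360/621)
-340224 + k(416, 24*(-2)) = -340224 - 22360/621 = -211301464/621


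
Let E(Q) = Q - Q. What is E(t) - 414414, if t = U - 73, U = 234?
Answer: -414414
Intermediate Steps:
t = 161 (t = 234 - 73 = 161)
E(Q) = 0
E(t) - 414414 = 0 - 414414 = -414414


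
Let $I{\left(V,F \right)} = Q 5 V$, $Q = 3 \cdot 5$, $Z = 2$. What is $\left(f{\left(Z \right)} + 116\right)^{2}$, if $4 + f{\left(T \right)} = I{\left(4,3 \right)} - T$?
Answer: $168100$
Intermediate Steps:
$Q = 15$
$I{\left(V,F \right)} = 75 V$ ($I{\left(V,F \right)} = 15 \cdot 5 V = 75 V$)
$f{\left(T \right)} = 296 - T$ ($f{\left(T \right)} = -4 - \left(-300 + T\right) = 296 - T$)
$\left(f{\left(Z \right)} + 116\right)^{2} = \left(\left(296 - 2\right) + 116\right)^{2} = \left(294 + 116\right)^{2} = 410^{2} = 168100$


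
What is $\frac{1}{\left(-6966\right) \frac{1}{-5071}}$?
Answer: $\frac{5071}{6966} \approx 0.72796$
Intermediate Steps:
$\frac{1}{\left(-6966\right) \frac{1}{-5071}} = \frac{1}{\left(-6966\right) \left(- \frac{1}{5071}\right)} = \frac{1}{\frac{6966}{5071}} = \frac{5071}{6966}$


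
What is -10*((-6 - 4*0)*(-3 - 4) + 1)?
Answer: -430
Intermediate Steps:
-10*((-6 - 4*0)*(-3 - 4) + 1) = -10*((-6 + 0)*(-7) + 1) = -10*(-6*(-7) + 1) = -10*(42 + 1) = -10*43 = -430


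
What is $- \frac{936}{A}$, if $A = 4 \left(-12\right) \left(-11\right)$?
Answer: $- \frac{39}{22} \approx -1.7727$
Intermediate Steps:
$A = 528$ ($A = \left(-48\right) \left(-11\right) = 528$)
$- \frac{936}{A} = - \frac{936}{528} = \left(-936\right) \frac{1}{528} = - \frac{39}{22}$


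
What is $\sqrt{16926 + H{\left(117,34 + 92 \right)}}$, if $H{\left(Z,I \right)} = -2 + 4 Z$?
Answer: $4 \sqrt{1087} \approx 131.88$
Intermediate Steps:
$\sqrt{16926 + H{\left(117,34 + 92 \right)}} = \sqrt{16926 + \left(-2 + 4 \cdot 117\right)} = \sqrt{16926 + \left(-2 + 468\right)} = \sqrt{16926 + 466} = \sqrt{17392} = 4 \sqrt{1087}$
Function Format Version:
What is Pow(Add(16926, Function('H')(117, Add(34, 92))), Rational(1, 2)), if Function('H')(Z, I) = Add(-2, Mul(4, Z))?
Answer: Mul(4, Pow(1087, Rational(1, 2))) ≈ 131.88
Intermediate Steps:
Pow(Add(16926, Function('H')(117, Add(34, 92))), Rational(1, 2)) = Pow(Add(16926, Add(-2, Mul(4, 117))), Rational(1, 2)) = Pow(Add(16926, Add(-2, 468)), Rational(1, 2)) = Pow(Add(16926, 466), Rational(1, 2)) = Pow(17392, Rational(1, 2)) = Mul(4, Pow(1087, Rational(1, 2)))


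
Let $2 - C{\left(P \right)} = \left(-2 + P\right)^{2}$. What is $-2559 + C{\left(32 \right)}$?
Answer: $-3457$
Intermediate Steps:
$C{\left(P \right)} = 2 - \left(-2 + P\right)^{2}$
$-2559 + C{\left(32 \right)} = -2559 + \left(2 - \left(-2 + 32\right)^{2}\right) = -2559 + \left(2 - 30^{2}\right) = -2559 + \left(2 - 900\right) = -2559 - 898 = -3457$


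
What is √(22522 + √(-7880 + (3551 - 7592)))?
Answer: √(22522 + I*√11921) ≈ 150.07 + 0.3638*I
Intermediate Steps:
√(22522 + √(-7880 + (3551 - 7592))) = √(22522 + √(-7880 - 4041)) = √(22522 + √(-11921)) = √(22522 + I*√11921)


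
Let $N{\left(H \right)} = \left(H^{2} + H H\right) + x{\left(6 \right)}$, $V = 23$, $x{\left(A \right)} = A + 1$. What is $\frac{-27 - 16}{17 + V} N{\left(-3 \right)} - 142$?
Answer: $- \frac{1351}{8} \approx -168.88$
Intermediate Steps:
$x{\left(A \right)} = 1 + A$
$N{\left(H \right)} = 7 + 2 H^{2}$ ($N{\left(H \right)} = \left(H^{2} + H H\right) + \left(1 + 6\right) = \left(H^{2} + H^{2}\right) + 7 = 2 H^{2} + 7 = 7 + 2 H^{2}$)
$\frac{-27 - 16}{17 + V} N{\left(-3 \right)} - 142 = \frac{-27 - 16}{17 + 23} \left(7 + 2 \left(-3\right)^{2}\right) - 142 = - \frac{43}{40} \left(7 + 2 \cdot 9\right) - 142 = \left(-43\right) \frac{1}{40} \left(7 + 18\right) - 142 = \left(- \frac{43}{40}\right) 25 - 142 = - \frac{215}{8} - 142 = - \frac{1351}{8}$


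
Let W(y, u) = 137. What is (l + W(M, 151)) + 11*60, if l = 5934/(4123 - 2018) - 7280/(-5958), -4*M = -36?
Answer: 5023163201/6270795 ≈ 801.04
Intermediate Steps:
M = 9 (M = -¼*(-36) = 9)
l = 25339586/6270795 (l = 5934/2105 - 7280*(-1/5958) = 5934*(1/2105) + 3640/2979 = 5934/2105 + 3640/2979 = 25339586/6270795 ≈ 4.0409)
(l + W(M, 151)) + 11*60 = (25339586/6270795 + 137) + 11*60 = 884438501/6270795 + 660 = 5023163201/6270795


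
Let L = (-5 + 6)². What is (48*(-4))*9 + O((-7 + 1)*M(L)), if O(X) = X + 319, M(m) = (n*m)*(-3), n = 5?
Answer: -1319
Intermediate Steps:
L = 1 (L = 1² = 1)
M(m) = -15*m (M(m) = (5*m)*(-3) = -15*m)
O(X) = 319 + X
(48*(-4))*9 + O((-7 + 1)*M(L)) = (48*(-4))*9 + (319 + (-7 + 1)*(-15*1)) = -192*9 + (319 - 6*(-15)) = -1728 + (319 + 90) = -1728 + 409 = -1319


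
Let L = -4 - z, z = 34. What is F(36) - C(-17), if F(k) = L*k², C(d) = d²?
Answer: -49537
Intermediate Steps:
L = -38 (L = -4 - 1*34 = -4 - 34 = -38)
F(k) = -38*k²
F(36) - C(-17) = -38*36² - 1*(-17)² = -38*1296 - 1*289 = -49248 - 289 = -49537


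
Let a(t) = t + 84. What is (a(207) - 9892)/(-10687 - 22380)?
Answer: 9601/33067 ≈ 0.29035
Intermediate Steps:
a(t) = 84 + t
(a(207) - 9892)/(-10687 - 22380) = ((84 + 207) - 9892)/(-10687 - 22380) = (291 - 9892)/(-33067) = -9601*(-1/33067) = 9601/33067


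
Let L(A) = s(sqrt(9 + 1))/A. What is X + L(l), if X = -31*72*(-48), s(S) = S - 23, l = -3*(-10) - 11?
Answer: 2035561/19 + sqrt(10)/19 ≈ 1.0714e+5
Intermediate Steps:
l = 19 (l = 30 - 11 = 19)
s(S) = -23 + S
L(A) = (-23 + sqrt(10))/A (L(A) = (-23 + sqrt(9 + 1))/A = (-23 + sqrt(10))/A)
X = 107136 (X = -2232*(-48) = 107136)
X + L(l) = 107136 + (-23 + sqrt(10))/19 = 107136 + (-23/19 + sqrt(10)/19) = 2035561/19 + sqrt(10)/19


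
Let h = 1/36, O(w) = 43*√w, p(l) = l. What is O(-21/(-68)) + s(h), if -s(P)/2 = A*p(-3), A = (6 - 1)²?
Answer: 150 + 43*√357/34 ≈ 173.90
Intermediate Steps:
A = 25 (A = 5² = 25)
h = 1/36 ≈ 0.027778
s(P) = 150 (s(P) = -50*(-3) = -2*(-75) = 150)
O(-21/(-68)) + s(h) = 43*√(-21/(-68)) + 150 = 43*√(-21*(-1/68)) + 150 = 43*√(21/68) + 150 = 43*(√357/34) + 150 = 43*√357/34 + 150 = 150 + 43*√357/34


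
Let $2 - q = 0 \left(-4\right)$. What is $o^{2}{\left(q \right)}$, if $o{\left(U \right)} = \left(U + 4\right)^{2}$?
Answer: $1296$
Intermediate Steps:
$q = 2$ ($q = 2 - 0 \left(-4\right) = 2 - 0 = 2 + 0 = 2$)
$o{\left(U \right)} = \left(4 + U\right)^{2}$
$o^{2}{\left(q \right)} = \left(\left(4 + 2\right)^{2}\right)^{2} = \left(6^{2}\right)^{2} = 36^{2} = 1296$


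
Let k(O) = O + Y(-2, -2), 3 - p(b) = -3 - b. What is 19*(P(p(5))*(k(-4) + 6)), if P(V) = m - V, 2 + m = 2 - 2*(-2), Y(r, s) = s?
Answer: 0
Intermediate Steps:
m = 4 (m = -2 + (2 - 2*(-2)) = -2 + (2 + 4) = -2 + 6 = 4)
p(b) = 6 + b (p(b) = 3 - (-3 - b) = 3 + (3 + b) = 6 + b)
P(V) = 4 - V
k(O) = -2 + O (k(O) = O - 2 = -2 + O)
19*(P(p(5))*(k(-4) + 6)) = 19*((4 - (6 + 5))*((-2 - 4) + 6)) = 19*((4 - 1*11)*(-6 + 6)) = 19*((4 - 11)*0) = 19*(-7*0) = 19*0 = 0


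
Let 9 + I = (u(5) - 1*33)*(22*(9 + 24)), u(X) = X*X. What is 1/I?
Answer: -1/5817 ≈ -0.00017191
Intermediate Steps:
u(X) = X**2
I = -5817 (I = -9 + (5**2 - 1*33)*(22*(9 + 24)) = -9 + (25 - 33)*(22*33) = -9 - 8*726 = -9 - 5808 = -5817)
1/I = 1/(-5817) = -1/5817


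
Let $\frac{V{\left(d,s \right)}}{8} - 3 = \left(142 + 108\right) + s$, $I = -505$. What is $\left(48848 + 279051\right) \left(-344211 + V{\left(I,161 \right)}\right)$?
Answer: $-111780441201$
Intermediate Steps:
$V{\left(d,s \right)} = 2024 + 8 s$ ($V{\left(d,s \right)} = 24 + 8 \left(\left(142 + 108\right) + s\right) = 24 + 8 \left(250 + s\right) = 24 + \left(2000 + 8 s\right) = 2024 + 8 s$)
$\left(48848 + 279051\right) \left(-344211 + V{\left(I,161 \right)}\right) = \left(48848 + 279051\right) \left(-344211 + \left(2024 + 8 \cdot 161\right)\right) = 327899 \left(-344211 + \left(2024 + 1288\right)\right) = 327899 \left(-344211 + 3312\right) = 327899 \left(-340899\right) = -111780441201$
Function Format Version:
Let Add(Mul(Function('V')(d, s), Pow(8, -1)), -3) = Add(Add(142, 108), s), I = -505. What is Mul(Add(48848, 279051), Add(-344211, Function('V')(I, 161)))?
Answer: -111780441201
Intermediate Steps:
Function('V')(d, s) = Add(2024, Mul(8, s)) (Function('V')(d, s) = Add(24, Mul(8, Add(Add(142, 108), s))) = Add(24, Mul(8, Add(250, s))) = Add(24, Add(2000, Mul(8, s))) = Add(2024, Mul(8, s)))
Mul(Add(48848, 279051), Add(-344211, Function('V')(I, 161))) = Mul(Add(48848, 279051), Add(-344211, Add(2024, Mul(8, 161)))) = Mul(327899, Add(-344211, Add(2024, 1288))) = Mul(327899, Add(-344211, 3312)) = Mul(327899, -340899) = -111780441201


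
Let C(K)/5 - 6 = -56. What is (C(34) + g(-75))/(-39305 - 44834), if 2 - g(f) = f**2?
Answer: 5873/84139 ≈ 0.069801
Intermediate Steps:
C(K) = -250 (C(K) = 30 + 5*(-56) = 30 - 280 = -250)
g(f) = 2 - f**2
(C(34) + g(-75))/(-39305 - 44834) = (-250 + (2 - 1*(-75)**2))/(-39305 - 44834) = (-250 + (2 - 1*5625))/(-84139) = (-250 + (2 - 5625))*(-1/84139) = (-250 - 5623)*(-1/84139) = -5873*(-1/84139) = 5873/84139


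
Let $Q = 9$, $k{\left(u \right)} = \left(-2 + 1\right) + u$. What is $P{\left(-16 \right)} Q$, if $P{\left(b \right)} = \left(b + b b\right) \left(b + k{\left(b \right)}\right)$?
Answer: $-71280$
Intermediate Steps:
$k{\left(u \right)} = -1 + u$
$P{\left(b \right)} = \left(-1 + 2 b\right) \left(b + b^{2}\right)$ ($P{\left(b \right)} = \left(b + b b\right) \left(b + \left(-1 + b\right)\right) = \left(b + b^{2}\right) \left(-1 + 2 b\right) = \left(-1 + 2 b\right) \left(b + b^{2}\right)$)
$P{\left(-16 \right)} Q = - 16 \left(-1 - 16 + 2 \left(-16\right)^{2}\right) 9 = - 16 \left(-1 - 16 + 2 \cdot 256\right) 9 = - 16 \left(-1 - 16 + 512\right) 9 = \left(-16\right) 495 \cdot 9 = \left(-7920\right) 9 = -71280$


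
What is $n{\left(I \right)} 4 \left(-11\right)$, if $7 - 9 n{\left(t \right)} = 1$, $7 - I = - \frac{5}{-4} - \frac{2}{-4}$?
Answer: $- \frac{88}{3} \approx -29.333$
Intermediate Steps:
$I = \frac{21}{4}$ ($I = 7 - \left(- \frac{5}{-4} - \frac{2}{-4}\right) = 7 - \left(\left(-5\right) \left(- \frac{1}{4}\right) - - \frac{1}{2}\right) = 7 - \left(\frac{5}{4} + \frac{1}{2}\right) = 7 - \frac{7}{4} = \frac{21}{4} \approx 5.25$)
$n{\left(t \right)} = \frac{2}{3}$ ($n{\left(t \right)} = \frac{7}{9} - \frac{1}{9} = \frac{2}{3}$)
$n{\left(I \right)} 4 \left(-11\right) = \frac{2}{3} \cdot 4 \left(-11\right) = \frac{8}{3} \left(-11\right) = - \frac{88}{3}$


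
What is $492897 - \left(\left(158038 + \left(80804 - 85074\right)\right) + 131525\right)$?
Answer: $207604$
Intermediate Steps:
$492897 - \left(\left(158038 + \left(80804 - 85074\right)\right) + 131525\right) = 492897 - \left(\left(158038 - 4270\right) + 131525\right) = 492897 - \left(153768 + 131525\right) = 492897 - 285293 = 207604$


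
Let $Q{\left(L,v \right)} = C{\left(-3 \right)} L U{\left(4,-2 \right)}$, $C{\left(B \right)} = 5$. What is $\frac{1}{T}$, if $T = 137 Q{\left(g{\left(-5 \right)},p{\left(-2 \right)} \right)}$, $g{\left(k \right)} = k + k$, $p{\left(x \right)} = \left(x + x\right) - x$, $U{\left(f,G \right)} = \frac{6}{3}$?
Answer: $- \frac{1}{13700} \approx -7.2993 \cdot 10^{-5}$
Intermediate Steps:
$U{\left(f,G \right)} = 2$ ($U{\left(f,G \right)} = 6 \cdot \frac{1}{3} = 2$)
$p{\left(x \right)} = x$ ($p{\left(x \right)} = 2 x - x = x$)
$g{\left(k \right)} = 2 k$
$Q{\left(L,v \right)} = 10 L$ ($Q{\left(L,v \right)} = 5 L 2 = 10 L$)
$T = -13700$ ($T = 137 \cdot 10 \cdot 2 \left(-5\right) = 137 \cdot 10 \left(-10\right) = 137 \left(-100\right) = -13700$)
$\frac{1}{T} = \frac{1}{-13700} = - \frac{1}{13700}$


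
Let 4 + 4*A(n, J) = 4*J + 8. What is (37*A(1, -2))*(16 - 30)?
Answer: 518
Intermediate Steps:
A(n, J) = 1 + J (A(n, J) = -1 + (4*J + 8)/4 = -1 + (8 + 4*J)/4 = -1 + (2 + J) = 1 + J)
(37*A(1, -2))*(16 - 30) = (37*(1 - 2))*(16 - 30) = (37*(-1))*(-14) = -37*(-14) = 518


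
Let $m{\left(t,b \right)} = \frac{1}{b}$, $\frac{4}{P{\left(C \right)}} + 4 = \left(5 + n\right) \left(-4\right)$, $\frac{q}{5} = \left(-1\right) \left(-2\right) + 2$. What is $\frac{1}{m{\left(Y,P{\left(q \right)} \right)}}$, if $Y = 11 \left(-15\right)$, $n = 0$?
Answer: $- \frac{1}{6} \approx -0.16667$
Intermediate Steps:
$q = 20$ ($q = 5 \left(\left(-1\right) \left(-2\right) + 2\right) = 5 \left(2 + 2\right) = 5 \cdot 4 = 20$)
$Y = -165$
$P{\left(C \right)} = - \frac{1}{6}$ ($P{\left(C \right)} = \frac{4}{-4 + \left(5 + 0\right) \left(-4\right)} = \frac{4}{-4 + 5 \left(-4\right)} = \frac{4}{-4 - 20} = \frac{4}{-24} = 4 \left(- \frac{1}{24}\right) = - \frac{1}{6}$)
$\frac{1}{m{\left(Y,P{\left(q \right)} \right)}} = \frac{1}{\frac{1}{- \frac{1}{6}}} = \frac{1}{-6} = - \frac{1}{6}$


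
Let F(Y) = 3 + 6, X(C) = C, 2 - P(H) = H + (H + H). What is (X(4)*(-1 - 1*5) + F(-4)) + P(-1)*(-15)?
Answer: -90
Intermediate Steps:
P(H) = 2 - 3*H (P(H) = 2 - (H + (H + H)) = 2 - (H + 2*H) = 2 - 3*H)
F(Y) = 9
(X(4)*(-1 - 1*5) + F(-4)) + P(-1)*(-15) = (4*(-1 - 1*5) + 9) + (2 - 3*(-1))*(-15) = (4*(-1 - 5) + 9) + (2 + 3)*(-15) = (4*(-6) + 9) + 5*(-15) = (-24 + 9) - 75 = -15 - 75 = -90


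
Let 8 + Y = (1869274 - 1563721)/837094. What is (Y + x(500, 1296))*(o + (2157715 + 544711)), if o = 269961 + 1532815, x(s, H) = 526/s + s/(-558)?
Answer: -54648232764498334/1621869625 ≈ -3.3695e+7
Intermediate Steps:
x(s, H) = 526/s - s/558 (x(s, H) = 526/s + s*(-1/558) = 526/s - s/558)
o = 1802776
Y = -6391199/837094 (Y = -8 + (1869274 - 1563721)/837094 = -8 + 305553*(1/837094) = -8 + 305553/837094 = -6391199/837094 ≈ -7.6350)
(Y + x(500, 1296))*(o + (2157715 + 544711)) = (-6391199/837094 + (526/500 - 1/558*500))*(1802776 + (2157715 + 544711)) = (-6391199/837094 + (526*(1/500) - 250/279))*(1802776 + 2702426) = (-6391199/837094 + (263/250 - 250/279))*4505202 = (-6391199/837094 + 10877/69750)*4505202 = -109170264703/14596826625*4505202 = -54648232764498334/1621869625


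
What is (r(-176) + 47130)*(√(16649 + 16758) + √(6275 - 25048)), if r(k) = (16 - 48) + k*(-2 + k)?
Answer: 78426*√33407 + 78426*I*√18773 ≈ 1.4334e+7 + 1.0746e+7*I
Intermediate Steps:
r(k) = -32 + k*(-2 + k)
(r(-176) + 47130)*(√(16649 + 16758) + √(6275 - 25048)) = ((-32 + (-176)² - 2*(-176)) + 47130)*(√(16649 + 16758) + √(6275 - 25048)) = ((-32 + 30976 + 352) + 47130)*(√33407 + √(-18773)) = (31296 + 47130)*(√33407 + I*√18773) = 78426*(√33407 + I*√18773) = 78426*√33407 + 78426*I*√18773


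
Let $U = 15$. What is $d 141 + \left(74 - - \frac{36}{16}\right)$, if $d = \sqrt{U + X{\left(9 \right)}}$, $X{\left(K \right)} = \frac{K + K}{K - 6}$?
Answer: $\frac{305}{4} + 141 \sqrt{21} \approx 722.39$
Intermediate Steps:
$X{\left(K \right)} = \frac{2 K}{-6 + K}$
$d = \sqrt{21}$ ($d = \sqrt{15 + 2 \cdot 9 \frac{1}{-6 + 9}} = \sqrt{15 + 2 \cdot 9 \cdot \frac{1}{3}} = \sqrt{15 + 6} = \sqrt{21} \approx 4.5826$)
$d 141 + \left(74 - - \frac{36}{16}\right) = \sqrt{21} \cdot 141 + \left(74 - - \frac{36}{16}\right) = 141 \sqrt{21} + \left(74 - \left(-36\right) \frac{1}{16}\right) = 141 \sqrt{21} + \left(74 - - \frac{9}{4}\right) = 141 \sqrt{21} + \left(74 + \frac{9}{4}\right) = 141 \sqrt{21} + \frac{305}{4} = \frac{305}{4} + 141 \sqrt{21}$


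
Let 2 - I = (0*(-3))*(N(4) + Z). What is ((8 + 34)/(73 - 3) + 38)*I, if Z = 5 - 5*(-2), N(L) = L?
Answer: 386/5 ≈ 77.200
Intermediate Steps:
Z = 15 (Z = 5 + 10 = 15)
I = 2 (I = 2 - 0*(-3)*(4 + 15) = 2 - 0*19 = 2 - 1*0 = 2 + 0 = 2)
((8 + 34)/(73 - 3) + 38)*I = ((8 + 34)/(73 - 3) + 38)*2 = (42/70 + 38)*2 = (42*(1/70) + 38)*2 = (⅗ + 38)*2 = (193/5)*2 = 386/5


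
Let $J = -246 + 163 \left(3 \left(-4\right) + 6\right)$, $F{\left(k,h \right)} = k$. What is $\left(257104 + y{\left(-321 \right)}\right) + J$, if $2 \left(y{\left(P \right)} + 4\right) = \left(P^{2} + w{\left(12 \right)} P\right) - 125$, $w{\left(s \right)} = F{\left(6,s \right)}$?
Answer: $306371$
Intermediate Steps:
$J = -1224$ ($J = -246 + 163 \left(-12 + 6\right) = -246 + 163 \left(-6\right) = -246 - 978 = -1224$)
$w{\left(s \right)} = 6$
$y{\left(P \right)} = - \frac{133}{2} + \frac{P^{2}}{2} + 3 P$ ($y{\left(P \right)} = -4 + \frac{\left(P^{2} + 6 P\right) - 125}{2} = -4 + \frac{-125 + P^{2} + 6 P}{2} = -4 + \left(- \frac{125}{2} + \frac{P^{2}}{2} + 3 P\right) = - \frac{133}{2} + \frac{P^{2}}{2} + 3 P$)
$\left(257104 + y{\left(-321 \right)}\right) + J = \left(257104 + \left(- \frac{133}{2} + \frac{\left(-321\right)^{2}}{2} + 3 \left(-321\right)\right)\right) - 1224 = \left(257104 - -50491\right) - 1224 = \left(257104 + 50491\right) - 1224 = 307595 - 1224 = 306371$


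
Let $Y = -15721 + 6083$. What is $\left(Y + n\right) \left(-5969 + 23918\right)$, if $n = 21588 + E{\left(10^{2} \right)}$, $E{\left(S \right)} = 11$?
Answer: $214687989$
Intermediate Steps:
$Y = -9638$
$n = 21599$ ($n = 21588 + 11 = 21599$)
$\left(Y + n\right) \left(-5969 + 23918\right) = \left(-9638 + 21599\right) \left(-5969 + 23918\right) = 11961 \cdot 17949 = 214687989$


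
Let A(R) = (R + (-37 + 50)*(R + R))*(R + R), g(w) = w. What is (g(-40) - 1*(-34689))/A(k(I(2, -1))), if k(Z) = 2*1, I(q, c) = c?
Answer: 34649/216 ≈ 160.41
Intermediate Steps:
k(Z) = 2
A(R) = 54*R² (A(R) = (R + 13*(2*R))*(2*R) = (R + 26*R)*(2*R) = (27*R)*(2*R) = 54*R²)
(g(-40) - 1*(-34689))/A(k(I(2, -1))) = (-40 - 1*(-34689))/((54*2²)) = (-40 + 34689)/((54*4)) = 34649/216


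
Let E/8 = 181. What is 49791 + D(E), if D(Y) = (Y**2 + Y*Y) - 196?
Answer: 4243003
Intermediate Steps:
E = 1448 (E = 8*181 = 1448)
D(Y) = -196 + 2*Y**2 (D(Y) = (Y**2 + Y**2) - 196 = 2*Y**2 - 196 = -196 + 2*Y**2)
49791 + D(E) = 49791 + (-196 + 2*1448**2) = 49791 + (-196 + 2*2096704) = 49791 + (-196 + 4193408) = 49791 + 4193212 = 4243003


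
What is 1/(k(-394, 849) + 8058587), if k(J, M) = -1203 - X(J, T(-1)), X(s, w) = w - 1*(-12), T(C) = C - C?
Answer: 1/8057372 ≈ 1.2411e-7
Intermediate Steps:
T(C) = 0
X(s, w) = 12 + w (X(s, w) = w + 12 = 12 + w)
k(J, M) = -1215 (k(J, M) = -1203 - (12 + 0) = -1203 - 1*12 = -1203 - 12 = -1215)
1/(k(-394, 849) + 8058587) = 1/(-1215 + 8058587) = 1/8057372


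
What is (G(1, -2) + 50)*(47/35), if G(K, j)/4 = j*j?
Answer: 3102/35 ≈ 88.629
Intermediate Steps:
G(K, j) = 4*j**2 (G(K, j) = 4*(j*j) = 4*j**2)
(G(1, -2) + 50)*(47/35) = (4*(-2)**2 + 50)*(47/35) = (4*4 + 50)*(47*(1/35)) = (16 + 50)*(47/35) = 66*(47/35) = 3102/35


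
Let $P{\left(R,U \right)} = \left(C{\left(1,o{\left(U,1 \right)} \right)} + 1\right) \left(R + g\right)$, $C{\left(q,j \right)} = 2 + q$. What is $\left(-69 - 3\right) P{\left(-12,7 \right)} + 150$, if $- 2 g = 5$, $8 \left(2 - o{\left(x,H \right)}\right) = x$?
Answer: $4326$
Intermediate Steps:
$o{\left(x,H \right)} = 2 - \frac{x}{8}$
$g = - \frac{5}{2}$ ($g = \left(- \frac{1}{2}\right) 5 = - \frac{5}{2} \approx -2.5$)
$P{\left(R,U \right)} = -10 + 4 R$ ($P{\left(R,U \right)} = \left(\left(2 + 1\right) + 1\right) \left(R - \frac{5}{2}\right) = \left(3 + 1\right) \left(- \frac{5}{2} + R\right) = 4 \left(- \frac{5}{2} + R\right) = -10 + 4 R$)
$\left(-69 - 3\right) P{\left(-12,7 \right)} + 150 = \left(-69 - 3\right) \left(-10 + 4 \left(-12\right)\right) + 150 = \left(-69 - 3\right) \left(-10 - 48\right) + 150 = \left(-72\right) \left(-58\right) + 150 = 4176 + 150 = 4326$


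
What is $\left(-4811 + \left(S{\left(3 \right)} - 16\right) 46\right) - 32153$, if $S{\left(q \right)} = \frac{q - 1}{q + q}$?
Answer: $- \frac{113054}{3} \approx -37685.0$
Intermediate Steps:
$S{\left(q \right)} = \frac{-1 + q}{2 q}$
$\left(-4811 + \left(S{\left(3 \right)} - 16\right) 46\right) - 32153 = \left(-4811 + \left(\frac{-1 + 3}{2 \cdot 3} - 16\right) 46\right) - 32153 = \left(-4811 + \left(\frac{1}{2} \cdot \frac{1}{3} \cdot 2 - 16\right) 46\right) - 32153 = \left(-4811 + \left(\frac{1}{3} - 16\right) 46\right) - 32153 = \left(-4811 - \frac{2162}{3}\right) - 32153 = - \frac{16595}{3} - 32153 = - \frac{113054}{3}$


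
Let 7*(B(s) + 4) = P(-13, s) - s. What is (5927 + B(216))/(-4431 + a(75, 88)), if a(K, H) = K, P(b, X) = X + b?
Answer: -314/231 ≈ -1.3593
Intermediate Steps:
B(s) = -41/7 (B(s) = -4 + ((s - 13) - s)/7 = -4 + ((-13 + s) - s)/7 = -4 + (⅐)*(-13) = -4 - 13/7 = -41/7)
(5927 + B(216))/(-4431 + a(75, 88)) = (5927 - 41/7)/(-4431 + 75) = (41448/7)/(-4356) = (41448/7)*(-1/4356) = -314/231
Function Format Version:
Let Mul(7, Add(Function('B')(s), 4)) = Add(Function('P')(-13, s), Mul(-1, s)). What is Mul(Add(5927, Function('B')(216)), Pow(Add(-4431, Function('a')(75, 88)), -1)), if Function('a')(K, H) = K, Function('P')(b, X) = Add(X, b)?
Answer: Rational(-314, 231) ≈ -1.3593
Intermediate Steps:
Function('B')(s) = Rational(-41, 7) (Function('B')(s) = Add(-4, Mul(Rational(1, 7), Add(Add(s, -13), Mul(-1, s)))) = Add(-4, Mul(Rational(1, 7), Add(Add(-13, s), Mul(-1, s)))) = Add(-4, Mul(Rational(1, 7), -13)) = Add(-4, Rational(-13, 7)) = Rational(-41, 7))
Mul(Add(5927, Function('B')(216)), Pow(Add(-4431, Function('a')(75, 88)), -1)) = Mul(Add(5927, Rational(-41, 7)), Pow(Add(-4431, 75), -1)) = Mul(Rational(41448, 7), Pow(-4356, -1)) = Mul(Rational(41448, 7), Rational(-1, 4356)) = Rational(-314, 231)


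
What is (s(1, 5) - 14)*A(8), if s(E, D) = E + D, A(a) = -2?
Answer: 16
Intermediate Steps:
s(E, D) = D + E
(s(1, 5) - 14)*A(8) = ((5 + 1) - 14)*(-2) = (6 - 14)*(-2) = -8*(-2) = 16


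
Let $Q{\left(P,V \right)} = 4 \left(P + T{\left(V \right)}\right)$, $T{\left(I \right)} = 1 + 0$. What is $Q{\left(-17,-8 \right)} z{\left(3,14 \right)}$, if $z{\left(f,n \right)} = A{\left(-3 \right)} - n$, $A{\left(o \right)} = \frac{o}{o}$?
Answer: $832$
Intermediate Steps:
$T{\left(I \right)} = 1$
$Q{\left(P,V \right)} = 4 + 4 P$ ($Q{\left(P,V \right)} = 4 \left(P + 1\right) = 4 \left(1 + P\right) = 4 + 4 P$)
$A{\left(o \right)} = 1$
$z{\left(f,n \right)} = 1 - n$
$Q{\left(-17,-8 \right)} z{\left(3,14 \right)} = \left(4 + 4 \left(-17\right)\right) \left(1 - 14\right) = \left(4 - 68\right) \left(1 - 14\right) = \left(-64\right) \left(-13\right) = 832$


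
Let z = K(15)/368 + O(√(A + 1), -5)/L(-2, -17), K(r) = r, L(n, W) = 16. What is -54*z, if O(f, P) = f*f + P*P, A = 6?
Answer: -20277/184 ≈ -110.20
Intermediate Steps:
O(f, P) = P² + f² (O(f, P) = f² + P² = P² + f²)
z = 751/368 (z = 15/368 + ((-5)² + (√(6 + 1))²)/16 = 15*(1/368) + (25 + (√7)²)*(1/16) = 15/368 + (25 + 7)*(1/16) = 15/368 + 32*(1/16) = 15/368 + 2 = 751/368 ≈ 2.0408)
-54*z = -54*751/368 = -20277/184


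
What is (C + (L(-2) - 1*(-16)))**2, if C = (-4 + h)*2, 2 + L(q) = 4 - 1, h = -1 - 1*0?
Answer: 49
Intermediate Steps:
h = -1 (h = -1 + 0 = -1)
L(q) = 1 (L(q) = -2 + (4 - 1) = -2 + 3 = 1)
C = -10 (C = (-4 - 1)*2 = -5*2 = -10)
(C + (L(-2) - 1*(-16)))**2 = (-10 + (1 - 1*(-16)))**2 = (-10 + (1 + 16))**2 = (-10 + 17)**2 = 7**2 = 49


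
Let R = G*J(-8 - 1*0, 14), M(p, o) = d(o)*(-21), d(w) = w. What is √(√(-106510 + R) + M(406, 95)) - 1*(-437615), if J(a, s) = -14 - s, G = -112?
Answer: 437615 + √(-1995 + 3*I*√11486) ≈ 4.3762e+5 + 44.809*I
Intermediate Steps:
M(p, o) = -21*o (M(p, o) = o*(-21) = -21*o)
R = 3136 (R = -112*(-14 - 1*14) = -112*(-14 - 14) = -112*(-28) = 3136)
√(√(-106510 + R) + M(406, 95)) - 1*(-437615) = √(√(-106510 + 3136) - 21*95) - 1*(-437615) = √(√(-103374) - 1995) + 437615 = √(3*I*√11486 - 1995) + 437615 = √(-1995 + 3*I*√11486) + 437615 = 437615 + √(-1995 + 3*I*√11486)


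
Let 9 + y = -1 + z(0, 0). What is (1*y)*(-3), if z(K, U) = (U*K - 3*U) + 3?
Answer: 21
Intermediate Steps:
z(K, U) = 3 - 3*U + K*U (z(K, U) = (K*U - 3*U) + 3 = (-3*U + K*U) + 3 = 3 - 3*U + K*U)
y = -7 (y = -9 + (-1 + (3 - 3*0 + 0*0)) = -9 + (-1 + (3 + 0 + 0)) = -9 + (-1 + 3) = -9 + 2 = -7)
(1*y)*(-3) = (1*(-7))*(-3) = -7*(-3) = 21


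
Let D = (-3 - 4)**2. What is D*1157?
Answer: 56693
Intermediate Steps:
D = 49 (D = (-7)**2 = 49)
D*1157 = 49*1157 = 56693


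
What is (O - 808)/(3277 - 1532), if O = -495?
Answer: -1303/1745 ≈ -0.74671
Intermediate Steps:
(O - 808)/(3277 - 1532) = (-495 - 808)/(3277 - 1532) = -1303/1745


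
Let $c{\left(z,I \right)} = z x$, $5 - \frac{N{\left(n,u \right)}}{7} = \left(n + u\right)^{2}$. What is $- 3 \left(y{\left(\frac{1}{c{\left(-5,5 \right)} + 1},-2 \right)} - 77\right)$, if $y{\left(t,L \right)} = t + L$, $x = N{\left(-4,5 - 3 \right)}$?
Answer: $\frac{8061}{34} \approx 237.09$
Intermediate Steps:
$N{\left(n,u \right)} = 35 - 7 \left(n + u\right)^{2}$
$x = 7$ ($x = 35 - 7 \left(-4 + \left(5 - 3\right)\right)^{2} = 35 - 7 \left(-4 + 2\right)^{2} = 35 - 7 \left(-2\right)^{2} = 35 - 28 = 7$)
$c{\left(z,I \right)} = 7 z$ ($c{\left(z,I \right)} = z 7 = 7 z$)
$y{\left(t,L \right)} = L + t$
$- 3 \left(y{\left(\frac{1}{c{\left(-5,5 \right)} + 1},-2 \right)} - 77\right) = - 3 \left(\left(-2 + \frac{1}{7 \left(-5\right) + 1}\right) - 77\right) = - 3 \left(\left(-2 + \frac{1}{-35 + 1}\right) - 77\right) = - 3 \left(\left(-2 + \frac{1}{-34}\right) - 77\right) = - 3 \left(\left(-2 - \frac{1}{34}\right) - 77\right) = - 3 \left(- \frac{69}{34} - 77\right) = \left(-3\right) \left(- \frac{2687}{34}\right) = \frac{8061}{34}$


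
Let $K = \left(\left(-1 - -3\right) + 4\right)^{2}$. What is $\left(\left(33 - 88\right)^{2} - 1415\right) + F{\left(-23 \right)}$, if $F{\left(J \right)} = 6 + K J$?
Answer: $788$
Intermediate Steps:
$K = 36$ ($K = \left(\left(-1 + 3\right) + 4\right)^{2} = \left(2 + 4\right)^{2} = 6^{2} = 36$)
$F{\left(J \right)} = 6 + 36 J$
$\left(\left(33 - 88\right)^{2} - 1415\right) + F{\left(-23 \right)} = \left(\left(33 - 88\right)^{2} - 1415\right) + \left(6 + 36 \left(-23\right)\right) = \left(\left(-55\right)^{2} - 1415\right) + \left(6 - 828\right) = \left(3025 - 1415\right) - 822 = 1610 - 822 = 788$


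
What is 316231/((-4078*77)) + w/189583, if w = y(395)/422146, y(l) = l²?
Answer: -6327114287096027/6282608899320677 ≈ -1.0071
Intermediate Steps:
w = 156025/422146 (w = 395²/422146 = 156025*(1/422146) = 156025/422146 ≈ 0.36960)
316231/((-4078*77)) + w/189583 = 316231/((-4078*77)) + (156025/422146)/189583 = 316231/(-314006) + (156025/422146)*(1/189583) = 316231*(-1/314006) + 156025/80031705118 = -316231/314006 + 156025/80031705118 = -6327114287096027/6282608899320677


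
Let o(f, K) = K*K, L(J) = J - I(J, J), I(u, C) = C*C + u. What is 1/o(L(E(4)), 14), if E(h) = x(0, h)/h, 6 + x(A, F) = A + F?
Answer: 1/196 ≈ 0.0051020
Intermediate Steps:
x(A, F) = -6 + A + F (x(A, F) = -6 + (A + F) = -6 + A + F)
I(u, C) = u + C² (I(u, C) = C² + u = u + C²)
E(h) = (-6 + h)/h (E(h) = (-6 + 0 + h)/h = (-6 + h)/h)
L(J) = -J² (L(J) = J - (J + J²) = J + (-J - J²) = -J²)
o(f, K) = K²
1/o(L(E(4)), 14) = 1/(14²) = 1/196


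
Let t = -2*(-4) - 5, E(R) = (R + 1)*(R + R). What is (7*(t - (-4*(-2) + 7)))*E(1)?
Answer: -336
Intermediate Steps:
E(R) = 2*R*(1 + R) (E(R) = (1 + R)*(2*R) = 2*R*(1 + R))
t = 3 (t = 8 - 5 = 3)
(7*(t - (-4*(-2) + 7)))*E(1) = (7*(3 - (-4*(-2) + 7)))*(2*1*(1 + 1)) = (7*(3 - (8 + 7)))*(2*1*2) = (7*(3 - 1*15))*4 = (7*(3 - 15))*4 = (7*(-12))*4 = -84*4 = -336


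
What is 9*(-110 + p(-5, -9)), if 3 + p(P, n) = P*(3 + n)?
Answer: -747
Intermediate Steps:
p(P, n) = -3 + P*(3 + n)
9*(-110 + p(-5, -9)) = 9*(-110 + (-3 + 3*(-5) - 5*(-9))) = 9*(-110 + (-3 - 15 + 45)) = 9*(-110 + 27) = 9*(-83) = -747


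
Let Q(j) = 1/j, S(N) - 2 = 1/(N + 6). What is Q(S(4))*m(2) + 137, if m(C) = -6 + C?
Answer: 2837/21 ≈ 135.10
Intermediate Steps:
S(N) = 2 + 1/(6 + N) (S(N) = 2 + 1/(N + 6) = 2 + 1/(6 + N))
Q(S(4))*m(2) + 137 = (-6 + 2)/(((13 + 2*4)/(6 + 4))) + 137 = -4/((13 + 8)/10) + 137 = -4/((⅒)*21) + 137 = -4/(21/10) + 137 = (10/21)*(-4) + 137 = -40/21 + 137 = 2837/21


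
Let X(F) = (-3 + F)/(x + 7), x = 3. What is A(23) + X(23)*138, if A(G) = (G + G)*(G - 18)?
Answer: 506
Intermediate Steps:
A(G) = 2*G*(-18 + G) (A(G) = (2*G)*(-18 + G) = 2*G*(-18 + G))
X(F) = -3/10 + F/10 (X(F) = (-3 + F)/(3 + 7) = (-3 + F)/10 = (-3 + F)*(⅒) = -3/10 + F/10)
A(23) + X(23)*138 = 2*23*(-18 + 23) + (-3/10 + (⅒)*23)*138 = 2*23*5 + (-3/10 + 23/10)*138 = 230 + 2*138 = 230 + 276 = 506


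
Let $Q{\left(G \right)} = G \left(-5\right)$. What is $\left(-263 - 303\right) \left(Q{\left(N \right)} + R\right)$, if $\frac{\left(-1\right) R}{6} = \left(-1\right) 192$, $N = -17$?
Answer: $-700142$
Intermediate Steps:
$R = 1152$ ($R = - 6 \left(\left(-1\right) 192\right) = \left(-6\right) \left(-192\right) = 1152$)
$Q{\left(G \right)} = - 5 G$
$\left(-263 - 303\right) \left(Q{\left(N \right)} + R\right) = \left(-263 - 303\right) \left(\left(-5\right) \left(-17\right) + 1152\right) = - 566 \left(85 + 1152\right) = \left(-566\right) 1237 = -700142$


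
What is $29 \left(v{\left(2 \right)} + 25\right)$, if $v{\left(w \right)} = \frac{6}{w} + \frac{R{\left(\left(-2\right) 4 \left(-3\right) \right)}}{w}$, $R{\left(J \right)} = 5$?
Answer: $\frac{1769}{2} \approx 884.5$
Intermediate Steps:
$v{\left(w \right)} = \frac{11}{w}$ ($v{\left(w \right)} = \frac{6}{w} + \frac{5}{w} = \frac{11}{w}$)
$29 \left(v{\left(2 \right)} + 25\right) = 29 \left(\frac{11}{2} + 25\right) = 29 \cdot \frac{61}{2} = \frac{1769}{2}$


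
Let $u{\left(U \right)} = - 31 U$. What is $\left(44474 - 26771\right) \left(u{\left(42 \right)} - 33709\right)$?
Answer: $-619799733$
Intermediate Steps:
$\left(44474 - 26771\right) \left(u{\left(42 \right)} - 33709\right) = \left(44474 - 26771\right) \left(\left(-31\right) 42 - 33709\right) = 17703 \left(-1302 - 33709\right) = 17703 \left(-35011\right) = -619799733$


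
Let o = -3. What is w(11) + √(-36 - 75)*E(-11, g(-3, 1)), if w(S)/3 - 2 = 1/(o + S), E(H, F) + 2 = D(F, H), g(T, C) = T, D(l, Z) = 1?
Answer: 51/8 - I*√111 ≈ 6.375 - 10.536*I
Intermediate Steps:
E(H, F) = -1 (E(H, F) = -2 + 1 = -1)
w(S) = 6 + 3/(-3 + S)
w(11) + √(-36 - 75)*E(-11, g(-3, 1)) = 3*(-5 + 2*11)/(-3 + 11) + √(-36 - 75)*(-1) = 3*(-5 + 22)/8 + √(-111)*(-1) = 3*(⅛)*17 + (I*√111)*(-1) = 51/8 - I*√111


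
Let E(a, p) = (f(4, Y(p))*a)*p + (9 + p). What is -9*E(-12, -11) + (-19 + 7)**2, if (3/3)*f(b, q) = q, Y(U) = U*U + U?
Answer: -130518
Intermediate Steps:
Y(U) = U + U**2 (Y(U) = U**2 + U = U + U**2)
f(b, q) = q
E(a, p) = 9 + p + a*p**2*(1 + p) (E(a, p) = ((p*(1 + p))*a)*p + (9 + p) = (a*p*(1 + p))*p + (9 + p) = a*p**2*(1 + p) + (9 + p) = 9 + p + a*p**2*(1 + p))
-9*E(-12, -11) + (-19 + 7)**2 = -9*(9 - 11 - 12*(-11)**2*(1 - 11)) + (-19 + 7)**2 = -9*(9 - 11 - 12*121*(-10)) + (-12)**2 = -9*(9 - 11 + 14520) + 144 = -9*14518 + 144 = -130662 + 144 = -130518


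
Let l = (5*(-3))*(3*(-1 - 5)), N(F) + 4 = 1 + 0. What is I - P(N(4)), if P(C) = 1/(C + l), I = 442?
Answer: 118013/267 ≈ 442.00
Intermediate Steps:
N(F) = -3 (N(F) = -4 + (1 + 0) = -4 + 1 = -3)
l = 270 (l = -45*(-6) = -15*(-18) = 270)
P(C) = 1/(270 + C) (P(C) = 1/(C + 270) = 1/(270 + C))
I - P(N(4)) = 442 - 1/(270 - 3) = 442 - 1/267 = 118013/267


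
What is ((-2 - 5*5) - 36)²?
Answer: 3969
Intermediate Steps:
((-2 - 5*5) - 36)² = ((-2 - 25) - 36)² = (-27 - 36)² = (-63)² = 3969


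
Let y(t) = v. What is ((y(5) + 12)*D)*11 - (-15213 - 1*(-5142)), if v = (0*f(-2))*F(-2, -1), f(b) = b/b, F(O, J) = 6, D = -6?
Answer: 9279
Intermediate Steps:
f(b) = 1
v = 0 (v = (0*1)*6 = 0*6 = 0)
y(t) = 0
((y(5) + 12)*D)*11 - (-15213 - 1*(-5142)) = ((0 + 12)*(-6))*11 - (-15213 - 1*(-5142)) = (12*(-6))*11 - (-15213 + 5142) = -72*11 - 1*(-10071) = -792 + 10071 = 9279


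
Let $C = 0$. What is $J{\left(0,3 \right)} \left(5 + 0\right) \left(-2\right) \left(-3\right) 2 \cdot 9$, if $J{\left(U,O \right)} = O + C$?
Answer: $1620$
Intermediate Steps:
$J{\left(U,O \right)} = O$ ($J{\left(U,O \right)} = O + 0 = O$)
$J{\left(0,3 \right)} \left(5 + 0\right) \left(-2\right) \left(-3\right) 2 \cdot 9 = 3 \left(5 + 0\right) \left(-2\right) \left(-3\right) 2 \cdot 9 = 3 \cdot 5 \cdot 6 \cdot 2 \cdot 9 = 15 \cdot 12 \cdot 9 = 180 \cdot 9 = 1620$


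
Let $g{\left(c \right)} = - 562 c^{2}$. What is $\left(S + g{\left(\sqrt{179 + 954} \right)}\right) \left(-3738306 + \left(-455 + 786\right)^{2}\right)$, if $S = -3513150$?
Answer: $15058914360520$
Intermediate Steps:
$\left(S + g{\left(\sqrt{179 + 954} \right)}\right) \left(-3738306 + \left(-455 + 786\right)^{2}\right) = \left(-3513150 - 562 \left(\sqrt{179 + 954}\right)^{2}\right) \left(-3738306 + \left(-455 + 786\right)^{2}\right) = \left(-3513150 - 562 \left(\sqrt{1133}\right)^{2}\right) \left(-3738306 + 331^{2}\right) = \left(-3513150 - 636746\right) \left(-3738306 + 109561\right) = \left(-3513150 - 636746\right) \left(-3628745\right) = \left(-4149896\right) \left(-3628745\right) = 15058914360520$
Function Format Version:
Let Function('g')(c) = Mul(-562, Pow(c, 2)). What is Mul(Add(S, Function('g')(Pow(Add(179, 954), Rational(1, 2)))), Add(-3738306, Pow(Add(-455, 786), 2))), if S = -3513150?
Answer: 15058914360520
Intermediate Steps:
Mul(Add(S, Function('g')(Pow(Add(179, 954), Rational(1, 2)))), Add(-3738306, Pow(Add(-455, 786), 2))) = Mul(Add(-3513150, Mul(-562, Pow(Pow(Add(179, 954), Rational(1, 2)), 2))), Add(-3738306, Pow(Add(-455, 786), 2))) = Mul(Add(-3513150, Mul(-562, Pow(Pow(1133, Rational(1, 2)), 2))), Add(-3738306, Pow(331, 2))) = Mul(Add(-3513150, Mul(-562, 1133)), Add(-3738306, 109561)) = Mul(Add(-3513150, -636746), -3628745) = Mul(-4149896, -3628745) = 15058914360520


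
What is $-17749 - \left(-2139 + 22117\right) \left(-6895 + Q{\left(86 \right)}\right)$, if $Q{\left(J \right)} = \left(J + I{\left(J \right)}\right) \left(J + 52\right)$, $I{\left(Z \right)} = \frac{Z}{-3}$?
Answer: $-20335375$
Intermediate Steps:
$I{\left(Z \right)} = - \frac{Z}{3}$ ($I{\left(Z \right)} = Z \left(- \frac{1}{3}\right) = - \frac{Z}{3}$)
$Q{\left(J \right)} = \frac{2 J \left(52 + J\right)}{3}$ ($Q{\left(J \right)} = \left(J - \frac{J}{3}\right) \left(J + 52\right) = \frac{2 J}{3} \left(52 + J\right) = \frac{2 J \left(52 + J\right)}{3}$)
$-17749 - \left(-2139 + 22117\right) \left(-6895 + Q{\left(86 \right)}\right) = -17749 - \left(-2139 + 22117\right) \left(-6895 + \frac{2}{3} \cdot 86 \left(52 + 86\right)\right) = -17749 - 19978 \left(-6895 + \frac{2}{3} \cdot 86 \cdot 138\right) = -17749 - 19978 \left(-6895 + 7912\right) = -17749 - 19978 \cdot 1017 = -17749 - 20317626 = -20335375$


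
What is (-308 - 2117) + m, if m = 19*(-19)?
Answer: -2786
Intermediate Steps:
m = -361
(-308 - 2117) + m = (-308 - 2117) - 361 = -2425 - 361 = -2786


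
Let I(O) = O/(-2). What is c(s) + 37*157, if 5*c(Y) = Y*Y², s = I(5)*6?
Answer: 5134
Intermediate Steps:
I(O) = -O/2 (I(O) = O*(-½) = -O/2)
s = -15 (s = -½*5*6 = -5/2*6 = -15)
c(Y) = Y³/5 (c(Y) = (Y*Y²)/5 = Y³/5)
c(s) + 37*157 = (⅕)*(-15)³ + 37*157 = (⅕)*(-3375) + 5809 = -675 + 5809 = 5134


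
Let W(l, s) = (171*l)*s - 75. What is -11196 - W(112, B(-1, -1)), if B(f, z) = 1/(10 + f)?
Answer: -13249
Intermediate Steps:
W(l, s) = -75 + 171*l*s (W(l, s) = 171*l*s - 75 = -75 + 171*l*s)
-11196 - W(112, B(-1, -1)) = -11196 - (-75 + 171*112/(10 - 1)) = -11196 - (-75 + 171*112/9) = -11196 - (-75 + 171*112*(⅑)) = -11196 - (-75 + 2128) = -11196 - 1*2053 = -11196 - 2053 = -13249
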